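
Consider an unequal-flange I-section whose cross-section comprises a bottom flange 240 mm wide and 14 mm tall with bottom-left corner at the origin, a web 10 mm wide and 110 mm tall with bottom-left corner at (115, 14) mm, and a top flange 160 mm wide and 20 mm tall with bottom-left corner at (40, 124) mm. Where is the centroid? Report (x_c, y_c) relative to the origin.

x_c = 120.00 mm, y_c = 68.96 mm

Part | A | x̄ᵢ | ȳᵢ | A·x̄ᵢ | A·ȳᵢ
bottom flange | 3360.00 | 120.00 | 7.00 | 403200.00 | 23520.00
web | 1100.00 | 120.00 | 69.00 | 132000.00 | 75900.00
top flange | 3200.00 | 120.00 | 134.00 | 384000.00 | 428800.00
Σ | 7660.00 |  |  | 919200.00 | 528220.00
x_c = 919200.00 / 7660.00 = 120.00 mm
y_c = 528220.00 / 7660.00 = 68.96 mm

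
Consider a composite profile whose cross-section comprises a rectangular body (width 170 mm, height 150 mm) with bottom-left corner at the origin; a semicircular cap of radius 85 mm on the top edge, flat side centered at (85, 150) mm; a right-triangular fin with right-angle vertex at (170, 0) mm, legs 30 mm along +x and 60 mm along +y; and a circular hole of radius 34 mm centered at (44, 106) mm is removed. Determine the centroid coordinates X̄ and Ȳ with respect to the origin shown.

X̄ = 91.87 mm, Ȳ = 107.20 mm

rectangular body: A = 170 × 150 = 25500.00, centroid at (85.00, 75.00).
semicircular top: A = ½π·85² = 11349.00, centroid at (85.00, 186.08).
triangular fin: A = ½·30·60 = 900.00, centroid at (180.00, 20.00).
hole: A = −π·34² = -3631.68, centroid at (44.00, 106.00).
ΣA = 34117.32 mm²
ΣAX̄ = (25500.00)(85.00) + (11349.00)(85.00) + (900.00)(180.00) + (-3631.68)(44.00) = 3134371.33 mm³
ΣAȲ = (25500.00)(75.00) + (11349.00)(186.08) + (900.00)(20.00) + (-3631.68)(106.00) = 3657308.99 mm³
X̄ = 3134371.33 / 34117.32 = 91.87 mm
Ȳ = 3657308.99 / 34117.32 = 107.20 mm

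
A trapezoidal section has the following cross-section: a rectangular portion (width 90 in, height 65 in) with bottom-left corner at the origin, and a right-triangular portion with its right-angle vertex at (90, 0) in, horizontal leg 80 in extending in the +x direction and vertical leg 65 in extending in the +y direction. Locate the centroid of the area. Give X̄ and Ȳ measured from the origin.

rectangular portion: A = 90 × 65 = 5850.00, centroid at (45.00, 32.50).
triangular portion: A = ½·80·65 = 2600.00, centroid at (116.67, 21.67).
ΣA = 8450.00 in²
ΣAX̄ = (5850.00)(45.00) + (2600.00)(116.67) = 566583.33 in³
ΣAȲ = (5850.00)(32.50) + (2600.00)(21.67) = 246458.33 in³
X̄ = 566583.33 / 8450.00 = 67.05 in
Ȳ = 246458.33 / 8450.00 = 29.17 in

X̄ = 67.05 in, Ȳ = 29.17 in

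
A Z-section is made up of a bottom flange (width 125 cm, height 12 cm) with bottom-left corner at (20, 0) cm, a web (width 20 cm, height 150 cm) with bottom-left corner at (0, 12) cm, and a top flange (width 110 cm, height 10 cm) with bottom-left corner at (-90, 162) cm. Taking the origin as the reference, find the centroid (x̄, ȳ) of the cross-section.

bottom flange: A = 125 × 12 = 1500.00, centroid at (82.50, 6.00).
web: A = 20 × 150 = 3000.00, centroid at (10.00, 87.00).
top flange: A = 110 × 10 = 1100.00, centroid at (-35.00, 167.00).
ΣA = 5600.00 cm²
ΣAx̄ = (1500.00)(82.50) + (3000.00)(10.00) + (1100.00)(-35.00) = 115250.00 cm³
ΣAȳ = (1500.00)(6.00) + (3000.00)(87.00) + (1100.00)(167.00) = 453700.00 cm³
x̄ = 115250.00 / 5600.00 = 20.58 cm
ȳ = 453700.00 / 5600.00 = 81.02 cm

x̄ = 20.58 cm, ȳ = 81.02 cm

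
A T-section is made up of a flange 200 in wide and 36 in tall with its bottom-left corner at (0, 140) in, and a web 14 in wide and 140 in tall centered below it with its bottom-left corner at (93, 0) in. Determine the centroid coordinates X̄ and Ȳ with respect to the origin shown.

Part | A | x̄ᵢ | ȳᵢ | A·x̄ᵢ | A·ȳᵢ
web | 1960.00 | 100.00 | 70.00 | 196000.00 | 137200.00
flange | 7200.00 | 100.00 | 158.00 | 720000.00 | 1137600.00
Σ | 9160.00 |  |  | 916000.00 | 1274800.00
X̄ = 916000.00 / 9160.00 = 100.00 in
Ȳ = 1274800.00 / 9160.00 = 139.17 in

X̄ = 100.00 in, Ȳ = 139.17 in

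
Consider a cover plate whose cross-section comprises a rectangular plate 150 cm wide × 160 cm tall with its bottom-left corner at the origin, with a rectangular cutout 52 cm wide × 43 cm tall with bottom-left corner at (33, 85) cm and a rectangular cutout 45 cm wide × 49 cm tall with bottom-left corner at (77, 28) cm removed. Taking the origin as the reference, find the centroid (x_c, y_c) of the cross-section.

x_c = 74.07 cm, y_c = 80.07 cm

Part | A | x̄ᵢ | ȳᵢ | A·x̄ᵢ | A·ȳᵢ
plate | 24000.00 | 75.00 | 80.00 | 1800000.00 | 1920000.00
hole 1 | -2236.00 | 59.00 | 106.50 | -131924.00 | -238134.00
hole 2 | -2205.00 | 99.50 | 52.50 | -219397.50 | -115762.50
Σ | 19559.00 |  |  | 1448678.50 | 1566103.50
x_c = 1448678.50 / 19559.00 = 74.07 cm
y_c = 1566103.50 / 19559.00 = 80.07 cm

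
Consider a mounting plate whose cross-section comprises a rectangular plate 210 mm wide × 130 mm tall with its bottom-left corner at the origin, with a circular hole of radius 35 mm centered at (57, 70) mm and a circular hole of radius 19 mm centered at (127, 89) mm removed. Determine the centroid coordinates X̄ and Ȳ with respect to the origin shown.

X̄ = 112.16 mm, Ȳ = 62.92 mm

plate: A = 210 × 130 = 27300.00, centroid at (105.00, 65.00).
hole 1: A = −π·35² = -3848.45, centroid at (57.00, 70.00).
hole 2: A = −π·19² = -1134.11, centroid at (127.00, 89.00).
ΣA = 22317.43 mm²
ΣAX̄ = (27300.00)(105.00) + (-3848.45)(57.00) + (-1134.11)(127.00) = 2503105.69 mm³
ΣAȲ = (27300.00)(65.00) + (-3848.45)(70.00) + (-1134.11)(89.00) = 1404172.20 mm³
X̄ = 2503105.69 / 22317.43 = 112.16 mm
Ȳ = 1404172.20 / 22317.43 = 62.92 mm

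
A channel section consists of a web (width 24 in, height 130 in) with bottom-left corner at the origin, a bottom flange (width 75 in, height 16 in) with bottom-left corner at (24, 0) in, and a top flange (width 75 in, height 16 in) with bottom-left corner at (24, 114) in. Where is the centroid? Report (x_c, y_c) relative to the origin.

Part | A | x̄ᵢ | ȳᵢ | A·x̄ᵢ | A·ȳᵢ
web | 3120.00 | 12.00 | 65.00 | 37440.00 | 202800.00
bottom flange | 1200.00 | 61.50 | 8.00 | 73800.00 | 9600.00
top flange | 1200.00 | 61.50 | 122.00 | 73800.00 | 146400.00
Σ | 5520.00 |  |  | 185040.00 | 358800.00
x_c = 185040.00 / 5520.00 = 33.52 in
y_c = 358800.00 / 5520.00 = 65.00 in

x_c = 33.52 in, y_c = 65.00 in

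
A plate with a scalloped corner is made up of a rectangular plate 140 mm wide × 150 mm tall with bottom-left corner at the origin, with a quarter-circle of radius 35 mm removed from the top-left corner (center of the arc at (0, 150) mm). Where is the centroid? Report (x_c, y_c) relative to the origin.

x_c = 72.65 mm, y_c = 72.11 mm

plate: A = 140 × 150 = 21000.00, centroid at (70.00, 75.00).
removed quarter-circle: A = −¼π·35² = -962.11, centroid at (14.85, 135.15).
ΣA = 20037.89 mm²
ΣAx_c = (21000.00)(70.00) + (-962.11)(14.85) = 1455708.33 mm³
ΣAy_c = (21000.00)(75.00) + (-962.11)(135.15) = 1444974.75 mm³
x_c = 1455708.33 / 20037.89 = 72.65 mm
y_c = 1444974.75 / 20037.89 = 72.11 mm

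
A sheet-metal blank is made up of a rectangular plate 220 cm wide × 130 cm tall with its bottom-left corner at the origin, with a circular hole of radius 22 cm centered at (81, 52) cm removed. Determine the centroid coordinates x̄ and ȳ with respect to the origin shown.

Part | A | x̄ᵢ | ȳᵢ | A·x̄ᵢ | A·ȳᵢ
plate | 28600.00 | 110.00 | 65.00 | 3146000.00 | 1859000.00
hole | -1520.53 | 81.00 | 52.00 | -123163.00 | -79067.60
Σ | 27079.47 |  |  | 3022837.00 | 1779932.40
x̄ = 3022837.00 / 27079.47 = 111.63 cm
ȳ = 1779932.40 / 27079.47 = 65.73 cm

x̄ = 111.63 cm, ȳ = 65.73 cm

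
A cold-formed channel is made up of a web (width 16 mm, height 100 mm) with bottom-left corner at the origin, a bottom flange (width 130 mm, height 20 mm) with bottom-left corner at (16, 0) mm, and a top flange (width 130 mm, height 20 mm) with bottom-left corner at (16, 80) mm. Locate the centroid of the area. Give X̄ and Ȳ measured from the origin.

Part | A | x̄ᵢ | ȳᵢ | A·x̄ᵢ | A·ȳᵢ
web | 1600.00 | 8.00 | 50.00 | 12800.00 | 80000.00
bottom flange | 2600.00 | 81.00 | 10.00 | 210600.00 | 26000.00
top flange | 2600.00 | 81.00 | 90.00 | 210600.00 | 234000.00
Σ | 6800.00 |  |  | 434000.00 | 340000.00
X̄ = 434000.00 / 6800.00 = 63.82 mm
Ȳ = 340000.00 / 6800.00 = 50.00 mm

X̄ = 63.82 mm, Ȳ = 50.00 mm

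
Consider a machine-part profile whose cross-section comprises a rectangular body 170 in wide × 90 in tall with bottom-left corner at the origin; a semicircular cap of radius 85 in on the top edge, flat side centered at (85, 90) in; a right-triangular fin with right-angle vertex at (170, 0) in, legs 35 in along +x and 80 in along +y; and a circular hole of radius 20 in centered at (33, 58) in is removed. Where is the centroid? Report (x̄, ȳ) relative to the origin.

x̄ = 92.49 in, ȳ = 77.77 in

rectangular body: A = 170 × 90 = 15300.00, centroid at (85.00, 45.00).
semicircular top: A = ½π·85² = 11349.00, centroid at (85.00, 126.08).
triangular fin: A = ½·35·80 = 1400.00, centroid at (181.67, 26.67).
hole: A = −π·20² = -1256.64, centroid at (33.00, 58.00).
ΣA = 26792.37 in²
ΣAx̄ = (15300.00)(85.00) + (11349.00)(85.00) + (1400.00)(181.67) + (-1256.64)(33.00) = 2478029.60 in³
ΣAȳ = (15300.00)(45.00) + (11349.00)(126.08) + (1400.00)(26.67) + (-1256.64)(58.00) = 2083775.36 in³
x̄ = 2478029.60 / 26792.37 = 92.49 in
ȳ = 2083775.36 / 26792.37 = 77.77 in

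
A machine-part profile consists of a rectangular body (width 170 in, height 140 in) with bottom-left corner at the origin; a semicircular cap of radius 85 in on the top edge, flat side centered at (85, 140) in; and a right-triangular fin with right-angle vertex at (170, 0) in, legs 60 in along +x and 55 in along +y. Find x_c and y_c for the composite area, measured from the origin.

rectangular body: A = 170 × 140 = 23800.00, centroid at (85.00, 70.00).
semicircular top: A = ½π·85² = 11349.00, centroid at (85.00, 176.08).
triangular fin: A = ½·60·55 = 1650.00, centroid at (190.00, 18.33).
ΣA = 36799.00 in², ΣAx_c = 3301165.29 in³, ΣAy_c = 3694527.15 in³.
x_c = 3301165.29/36799.00 = 89.71 in; y_c = 3694527.15/36799.00 = 100.40 in.

x_c = 89.71 in, y_c = 100.40 in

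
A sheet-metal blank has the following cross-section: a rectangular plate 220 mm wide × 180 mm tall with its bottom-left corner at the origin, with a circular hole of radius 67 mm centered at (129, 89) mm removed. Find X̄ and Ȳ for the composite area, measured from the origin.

plate: A = 220 × 180 = 39600.00, centroid at (110.00, 90.00).
hole: A = −π·67² = -14102.61, centroid at (129.00, 89.00).
ΣA = 25497.39 mm², ΣAX̄ = 2536763.38 mm³, ΣAȲ = 2308867.76 mm³.
X̄ = 2536763.38/25497.39 = 99.49 mm; Ȳ = 2308867.76/25497.39 = 90.55 mm.

X̄ = 99.49 mm, Ȳ = 90.55 mm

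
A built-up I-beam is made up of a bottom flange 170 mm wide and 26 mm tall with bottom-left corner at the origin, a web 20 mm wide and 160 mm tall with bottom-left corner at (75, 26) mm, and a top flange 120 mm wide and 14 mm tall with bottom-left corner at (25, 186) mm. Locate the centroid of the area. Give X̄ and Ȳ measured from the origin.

Part | A | x̄ᵢ | ȳᵢ | A·x̄ᵢ | A·ȳᵢ
bottom flange | 4420.00 | 85.00 | 13.00 | 375700.00 | 57460.00
web | 3200.00 | 85.00 | 106.00 | 272000.00 | 339200.00
top flange | 1680.00 | 85.00 | 193.00 | 142800.00 | 324240.00
Σ | 9300.00 |  |  | 790500.00 | 720900.00
X̄ = 790500.00 / 9300.00 = 85.00 mm
Ȳ = 720900.00 / 9300.00 = 77.52 mm

X̄ = 85.00 mm, Ȳ = 77.52 mm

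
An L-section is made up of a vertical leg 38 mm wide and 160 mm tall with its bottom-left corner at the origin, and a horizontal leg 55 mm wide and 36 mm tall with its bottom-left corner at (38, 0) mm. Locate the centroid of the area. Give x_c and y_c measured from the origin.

Part | A | x̄ᵢ | ȳᵢ | A·x̄ᵢ | A·ȳᵢ
vertical leg | 6080.00 | 19.00 | 80.00 | 115520.00 | 486400.00
horizontal leg | 1980.00 | 65.50 | 18.00 | 129690.00 | 35640.00
Σ | 8060.00 |  |  | 245210.00 | 522040.00
x_c = 245210.00 / 8060.00 = 30.42 mm
y_c = 522040.00 / 8060.00 = 64.77 mm

x_c = 30.42 mm, y_c = 64.77 mm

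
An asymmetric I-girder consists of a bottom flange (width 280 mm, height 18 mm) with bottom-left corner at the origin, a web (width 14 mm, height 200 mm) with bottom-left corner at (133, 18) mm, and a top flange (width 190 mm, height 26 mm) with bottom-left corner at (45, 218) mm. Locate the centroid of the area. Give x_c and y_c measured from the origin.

x_c = 140.00 mm, y_c = 118.69 mm

bottom flange: A = 280 × 18 = 5040.00, centroid at (140.00, 9.00).
web: A = 14 × 200 = 2800.00, centroid at (140.00, 118.00).
top flange: A = 190 × 26 = 4940.00, centroid at (140.00, 231.00).
ΣA = 12780.00 mm²
ΣAx_c = (5040.00)(140.00) + (2800.00)(140.00) + (4940.00)(140.00) = 1789200.00 mm³
ΣAy_c = (5040.00)(9.00) + (2800.00)(118.00) + (4940.00)(231.00) = 1516900.00 mm³
x_c = 1789200.00 / 12780.00 = 140.00 mm
y_c = 1516900.00 / 12780.00 = 118.69 mm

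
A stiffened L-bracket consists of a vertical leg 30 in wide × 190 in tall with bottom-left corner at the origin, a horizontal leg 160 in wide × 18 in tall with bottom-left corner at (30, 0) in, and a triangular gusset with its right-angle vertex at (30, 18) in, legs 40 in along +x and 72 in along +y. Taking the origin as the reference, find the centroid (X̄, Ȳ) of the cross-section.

X̄ = 46.38 in, Ȳ = 62.66 in

vertical leg: A = 30 × 190 = 5700.00, centroid at (15.00, 95.00).
horizontal leg: A = 160 × 18 = 2880.00, centroid at (110.00, 9.00).
gusset: A = ½·40·72 = 1440.00, centroid at (43.33, 42.00).
ΣA = 10020.00 in²
ΣAX̄ = (5700.00)(15.00) + (2880.00)(110.00) + (1440.00)(43.33) = 464700.00 in³
ΣAȲ = (5700.00)(95.00) + (2880.00)(9.00) + (1440.00)(42.00) = 627900.00 in³
X̄ = 464700.00 / 10020.00 = 46.38 in
Ȳ = 627900.00 / 10020.00 = 62.66 in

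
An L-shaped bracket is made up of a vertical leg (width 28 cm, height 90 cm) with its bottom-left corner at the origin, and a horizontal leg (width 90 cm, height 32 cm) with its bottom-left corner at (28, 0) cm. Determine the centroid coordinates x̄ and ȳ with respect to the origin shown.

vertical leg: A = 28 × 90 = 2520.00, centroid at (14.00, 45.00).
horizontal leg: A = 90 × 32 = 2880.00, centroid at (73.00, 16.00).
ΣA = 5400.00 cm², ΣAx̄ = 245520.00 cm³, ΣAȳ = 159480.00 cm³.
x̄ = 245520.00/5400.00 = 45.47 cm; ȳ = 159480.00/5400.00 = 29.53 cm.

x̄ = 45.47 cm, ȳ = 29.53 cm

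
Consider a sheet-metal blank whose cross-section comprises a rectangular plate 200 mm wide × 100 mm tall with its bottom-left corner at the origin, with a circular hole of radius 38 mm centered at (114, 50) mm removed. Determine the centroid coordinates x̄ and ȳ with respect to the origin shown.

plate: A = 200 × 100 = 20000.00, centroid at (100.00, 50.00).
hole: A = −π·38² = -4536.46, centroid at (114.00, 50.00).
ΣA = 15463.54 mm², ΣAx̄ = 1482843.58 mm³, ΣAȳ = 773177.01 mm³.
x̄ = 1482843.58/15463.54 = 95.89 mm; ȳ = 773177.01/15463.54 = 50.00 mm.

x̄ = 95.89 mm, ȳ = 50.00 mm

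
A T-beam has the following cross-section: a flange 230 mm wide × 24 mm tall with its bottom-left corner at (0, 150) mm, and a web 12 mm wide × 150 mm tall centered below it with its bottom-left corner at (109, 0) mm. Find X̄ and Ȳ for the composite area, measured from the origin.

Part | A | x̄ᵢ | ȳᵢ | A·x̄ᵢ | A·ȳᵢ
web | 1800.00 | 115.00 | 75.00 | 207000.00 | 135000.00
flange | 5520.00 | 115.00 | 162.00 | 634800.00 | 894240.00
Σ | 7320.00 |  |  | 841800.00 | 1029240.00
X̄ = 841800.00 / 7320.00 = 115.00 mm
Ȳ = 1029240.00 / 7320.00 = 140.61 mm

X̄ = 115.00 mm, Ȳ = 140.61 mm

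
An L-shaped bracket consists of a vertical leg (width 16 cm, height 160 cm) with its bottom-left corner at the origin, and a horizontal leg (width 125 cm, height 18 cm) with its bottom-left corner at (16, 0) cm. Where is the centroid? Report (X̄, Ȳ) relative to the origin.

X̄ = 40.98 cm, Ȳ = 46.79 cm

Part | A | x̄ᵢ | ȳᵢ | A·x̄ᵢ | A·ȳᵢ
vertical leg | 2560.00 | 8.00 | 80.00 | 20480.00 | 204800.00
horizontal leg | 2250.00 | 78.50 | 9.00 | 176625.00 | 20250.00
Σ | 4810.00 |  |  | 197105.00 | 225050.00
X̄ = 197105.00 / 4810.00 = 40.98 cm
Ȳ = 225050.00 / 4810.00 = 46.79 cm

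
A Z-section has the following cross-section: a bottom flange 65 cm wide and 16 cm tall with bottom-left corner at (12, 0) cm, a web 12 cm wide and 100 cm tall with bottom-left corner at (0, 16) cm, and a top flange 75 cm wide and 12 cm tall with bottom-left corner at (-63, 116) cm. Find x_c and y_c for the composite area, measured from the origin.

x_c = 9.72 cm, y_c = 62.84 cm

bottom flange: A = 65 × 16 = 1040.00, centroid at (44.50, 8.00).
web: A = 12 × 100 = 1200.00, centroid at (6.00, 66.00).
top flange: A = 75 × 12 = 900.00, centroid at (-25.50, 122.00).
ΣA = 3140.00 cm², ΣAx_c = 30530.00 cm³, ΣAy_c = 197320.00 cm³.
x_c = 30530.00/3140.00 = 9.72 cm; y_c = 197320.00/3140.00 = 62.84 cm.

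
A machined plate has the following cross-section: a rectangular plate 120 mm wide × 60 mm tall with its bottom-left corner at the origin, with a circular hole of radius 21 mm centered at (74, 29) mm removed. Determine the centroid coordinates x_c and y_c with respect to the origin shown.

Part | A | x̄ᵢ | ȳᵢ | A·x̄ᵢ | A·ȳᵢ
plate | 7200.00 | 60.00 | 30.00 | 432000.00 | 216000.00
hole | -1385.44 | 74.00 | 29.00 | -102522.73 | -40177.83
Σ | 5814.56 |  |  | 329477.27 | 175822.17
x_c = 329477.27 / 5814.56 = 56.66 mm
y_c = 175822.17 / 5814.56 = 30.24 mm

x_c = 56.66 mm, y_c = 30.24 mm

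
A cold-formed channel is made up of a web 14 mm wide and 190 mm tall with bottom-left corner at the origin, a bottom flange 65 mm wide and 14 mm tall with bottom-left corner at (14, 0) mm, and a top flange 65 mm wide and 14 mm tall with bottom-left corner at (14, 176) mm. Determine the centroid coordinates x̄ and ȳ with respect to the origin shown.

x̄ = 23.05 mm, ȳ = 95.00 mm

web: A = 14 × 190 = 2660.00, centroid at (7.00, 95.00).
bottom flange: A = 65 × 14 = 910.00, centroid at (46.50, 7.00).
top flange: A = 65 × 14 = 910.00, centroid at (46.50, 183.00).
ΣA = 4480.00 mm²
ΣAx̄ = (2660.00)(7.00) + (910.00)(46.50) + (910.00)(46.50) = 103250.00 mm³
ΣAȳ = (2660.00)(95.00) + (910.00)(7.00) + (910.00)(183.00) = 425600.00 mm³
x̄ = 103250.00 / 4480.00 = 23.05 mm
ȳ = 425600.00 / 4480.00 = 95.00 mm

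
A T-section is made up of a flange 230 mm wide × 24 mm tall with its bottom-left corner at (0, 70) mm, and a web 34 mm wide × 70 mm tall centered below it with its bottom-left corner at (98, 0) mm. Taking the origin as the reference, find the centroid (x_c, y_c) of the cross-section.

web: A = 34 × 70 = 2380.00, centroid at (115.00, 35.00).
flange: A = 230 × 24 = 5520.00, centroid at (115.00, 82.00).
ΣA = 7900.00 mm²
ΣAx_c = (2380.00)(115.00) + (5520.00)(115.00) = 908500.00 mm³
ΣAy_c = (2380.00)(35.00) + (5520.00)(82.00) = 535940.00 mm³
x_c = 908500.00 / 7900.00 = 115.00 mm
y_c = 535940.00 / 7900.00 = 67.84 mm

x_c = 115.00 mm, y_c = 67.84 mm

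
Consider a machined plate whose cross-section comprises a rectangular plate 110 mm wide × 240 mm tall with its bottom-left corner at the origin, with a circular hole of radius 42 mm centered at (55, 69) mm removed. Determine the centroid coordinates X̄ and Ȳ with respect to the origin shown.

X̄ = 55.00 mm, Ȳ = 133.55 mm

Part | A | x̄ᵢ | ȳᵢ | A·x̄ᵢ | A·ȳᵢ
plate | 26400.00 | 55.00 | 120.00 | 1452000.00 | 3168000.00
hole | -5541.77 | 55.00 | 69.00 | -304797.32 | -382382.09
Σ | 20858.23 |  |  | 1147202.68 | 2785617.91
X̄ = 1147202.68 / 20858.23 = 55.00 mm
Ȳ = 2785617.91 / 20858.23 = 133.55 mm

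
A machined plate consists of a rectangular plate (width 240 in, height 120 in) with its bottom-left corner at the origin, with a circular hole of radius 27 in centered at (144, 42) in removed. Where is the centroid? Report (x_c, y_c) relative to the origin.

Part | A | x̄ᵢ | ȳᵢ | A·x̄ᵢ | A·ȳᵢ
plate | 28800.00 | 120.00 | 60.00 | 3456000.00 | 1728000.00
hole | -2290.22 | 144.00 | 42.00 | -329791.83 | -96189.28
Σ | 26509.78 |  |  | 3126208.17 | 1631810.72
x_c = 3126208.17 / 26509.78 = 117.93 in
y_c = 1631810.72 / 26509.78 = 61.56 in

x_c = 117.93 in, y_c = 61.56 in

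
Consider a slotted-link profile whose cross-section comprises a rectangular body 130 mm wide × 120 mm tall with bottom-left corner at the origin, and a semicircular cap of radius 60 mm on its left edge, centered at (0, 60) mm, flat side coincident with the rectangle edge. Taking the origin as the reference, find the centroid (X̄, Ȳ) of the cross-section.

X̄ = 40.93 mm, Ȳ = 60.00 mm

rectangular body: A = 130 × 120 = 15600.00, centroid at (65.00, 60.00).
semicircular end: A = ½π·60² = 5654.87, centroid at (-25.46, 60.00).
ΣA = 21254.87 mm²
ΣAX̄ = (15600.00)(65.00) + (5654.87)(-25.46) = 870000.00 mm³
ΣAȲ = (15600.00)(60.00) + (5654.87)(60.00) = 1275292.01 mm³
X̄ = 870000.00 / 21254.87 = 40.93 mm
Ȳ = 1275292.01 / 21254.87 = 60.00 mm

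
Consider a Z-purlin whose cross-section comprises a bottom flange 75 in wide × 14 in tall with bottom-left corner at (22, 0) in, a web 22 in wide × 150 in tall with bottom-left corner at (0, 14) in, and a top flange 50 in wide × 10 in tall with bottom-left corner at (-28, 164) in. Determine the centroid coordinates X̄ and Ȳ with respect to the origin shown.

bottom flange: A = 75 × 14 = 1050.00, centroid at (59.50, 7.00).
web: A = 22 × 150 = 3300.00, centroid at (11.00, 89.00).
top flange: A = 50 × 10 = 500.00, centroid at (-3.00, 169.00).
ΣA = 4850.00 in², ΣAX̄ = 97275.00 in³, ΣAȲ = 385550.00 in³.
X̄ = 97275.00/4850.00 = 20.06 in; Ȳ = 385550.00/4850.00 = 79.49 in.

X̄ = 20.06 in, Ȳ = 79.49 in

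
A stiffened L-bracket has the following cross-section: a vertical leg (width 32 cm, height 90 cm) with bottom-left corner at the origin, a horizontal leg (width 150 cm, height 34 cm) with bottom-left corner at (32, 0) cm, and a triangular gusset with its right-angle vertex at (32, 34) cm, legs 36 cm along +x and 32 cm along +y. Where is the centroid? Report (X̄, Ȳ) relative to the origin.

X̄ = 72.13 cm, Ȳ = 28.29 cm

vertical leg: A = 32 × 90 = 2880.00, centroid at (16.00, 45.00).
horizontal leg: A = 150 × 34 = 5100.00, centroid at (107.00, 17.00).
gusset: A = ½·36·32 = 576.00, centroid at (44.00, 44.67).
ΣA = 8556.00 cm²
ΣAX̄ = (2880.00)(16.00) + (5100.00)(107.00) + (576.00)(44.00) = 617124.00 cm³
ΣAȲ = (2880.00)(45.00) + (5100.00)(17.00) + (576.00)(44.67) = 242028.00 cm³
X̄ = 617124.00 / 8556.00 = 72.13 cm
Ȳ = 242028.00 / 8556.00 = 28.29 cm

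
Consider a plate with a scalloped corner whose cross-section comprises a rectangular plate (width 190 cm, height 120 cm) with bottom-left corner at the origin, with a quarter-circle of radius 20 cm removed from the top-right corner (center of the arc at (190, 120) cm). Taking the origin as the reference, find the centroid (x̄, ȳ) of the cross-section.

x̄ = 93.79 cm, ȳ = 59.28 cm

plate: A = 190 × 120 = 22800.00, centroid at (95.00, 60.00).
removed quarter-circle: A = −¼π·20² = -314.16, centroid at (181.51, 111.51).
ΣA = 22485.84 cm²
ΣAx̄ = (22800.00)(95.00) + (-314.16)(181.51) = 2108976.41 cm³
ΣAȳ = (22800.00)(60.00) + (-314.16)(111.51) = 1332967.55 cm³
x̄ = 2108976.41 / 22485.84 = 93.79 cm
ȳ = 1332967.55 / 22485.84 = 59.28 cm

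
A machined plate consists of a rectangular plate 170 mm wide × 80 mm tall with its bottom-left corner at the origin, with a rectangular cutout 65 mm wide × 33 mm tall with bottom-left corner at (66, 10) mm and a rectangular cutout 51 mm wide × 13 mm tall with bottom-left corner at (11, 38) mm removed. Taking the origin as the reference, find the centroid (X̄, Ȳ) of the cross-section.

plate: A = 170 × 80 = 13600.00, centroid at (85.00, 40.00).
hole 1: A = −(65 × 33) = -2145.00, centroid at (98.50, 26.50).
hole 2: A = −(51 × 13) = -663.00, centroid at (36.50, 44.50).
ΣA = 10792.00 mm²
ΣAX̄ = (13600.00)(85.00) + (-2145.00)(98.50) + (-663.00)(36.50) = 920518.00 mm³
ΣAȲ = (13600.00)(40.00) + (-2145.00)(26.50) + (-663.00)(44.50) = 457654.00 mm³
X̄ = 920518.00 / 10792.00 = 85.30 mm
Ȳ = 457654.00 / 10792.00 = 42.41 mm

X̄ = 85.30 mm, Ȳ = 42.41 mm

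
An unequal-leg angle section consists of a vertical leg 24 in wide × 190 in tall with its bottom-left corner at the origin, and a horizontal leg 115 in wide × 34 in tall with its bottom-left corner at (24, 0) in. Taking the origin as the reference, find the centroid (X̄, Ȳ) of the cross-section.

vertical leg: A = 24 × 190 = 4560.00, centroid at (12.00, 95.00).
horizontal leg: A = 115 × 34 = 3910.00, centroid at (81.50, 17.00).
ΣA = 8470.00 in²
ΣAX̄ = (4560.00)(12.00) + (3910.00)(81.50) = 373385.00 in³
ΣAȲ = (4560.00)(95.00) + (3910.00)(17.00) = 499670.00 in³
X̄ = 373385.00 / 8470.00 = 44.08 in
Ȳ = 499670.00 / 8470.00 = 58.99 in

X̄ = 44.08 in, Ȳ = 58.99 in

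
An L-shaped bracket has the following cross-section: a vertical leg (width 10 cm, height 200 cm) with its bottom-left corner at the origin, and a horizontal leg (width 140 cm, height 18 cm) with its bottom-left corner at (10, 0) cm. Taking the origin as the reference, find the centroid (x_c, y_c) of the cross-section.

x_c = 46.81 cm, y_c = 49.27 cm

Part | A | x̄ᵢ | ȳᵢ | A·x̄ᵢ | A·ȳᵢ
vertical leg | 2000.00 | 5.00 | 100.00 | 10000.00 | 200000.00
horizontal leg | 2520.00 | 80.00 | 9.00 | 201600.00 | 22680.00
Σ | 4520.00 |  |  | 211600.00 | 222680.00
x_c = 211600.00 / 4520.00 = 46.81 cm
y_c = 222680.00 / 4520.00 = 49.27 cm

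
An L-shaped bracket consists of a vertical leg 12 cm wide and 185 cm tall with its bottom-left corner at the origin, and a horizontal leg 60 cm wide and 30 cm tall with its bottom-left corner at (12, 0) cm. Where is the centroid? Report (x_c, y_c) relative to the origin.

x_c = 22.12 cm, y_c = 57.80 cm

vertical leg: A = 12 × 185 = 2220.00, centroid at (6.00, 92.50).
horizontal leg: A = 60 × 30 = 1800.00, centroid at (42.00, 15.00).
ΣA = 4020.00 cm², ΣAx_c = 88920.00 cm³, ΣAy_c = 232350.00 cm³.
x_c = 88920.00/4020.00 = 22.12 cm; y_c = 232350.00/4020.00 = 57.80 cm.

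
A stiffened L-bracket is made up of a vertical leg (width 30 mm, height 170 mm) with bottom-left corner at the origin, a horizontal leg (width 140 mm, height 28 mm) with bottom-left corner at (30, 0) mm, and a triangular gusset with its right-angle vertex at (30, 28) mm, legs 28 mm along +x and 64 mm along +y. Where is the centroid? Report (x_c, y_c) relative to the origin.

vertical leg: A = 30 × 170 = 5100.00, centroid at (15.00, 85.00).
horizontal leg: A = 140 × 28 = 3920.00, centroid at (100.00, 14.00).
gusset: A = ½·28·64 = 896.00, centroid at (39.33, 49.33).
ΣA = 9916.00 mm²
ΣAx_c = (5100.00)(15.00) + (3920.00)(100.00) + (896.00)(39.33) = 503742.67 mm³
ΣAy_c = (5100.00)(85.00) + (3920.00)(14.00) + (896.00)(49.33) = 532582.67 mm³
x_c = 503742.67 / 9916.00 = 50.80 mm
y_c = 532582.67 / 9916.00 = 53.71 mm

x_c = 50.80 mm, y_c = 53.71 mm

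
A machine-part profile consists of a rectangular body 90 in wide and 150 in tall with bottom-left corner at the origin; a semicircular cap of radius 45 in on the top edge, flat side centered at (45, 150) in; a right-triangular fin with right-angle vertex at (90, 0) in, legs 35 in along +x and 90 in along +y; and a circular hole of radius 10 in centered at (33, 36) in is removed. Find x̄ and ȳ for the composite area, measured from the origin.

x̄ = 50.18 in, ȳ = 88.42 in

rectangular body: A = 90 × 150 = 13500.00, centroid at (45.00, 75.00).
semicircular top: A = ½π·45² = 3180.86, centroid at (45.00, 169.10).
triangular fin: A = ½·35·90 = 1575.00, centroid at (101.67, 30.00).
hole: A = −π·10² = -314.16, centroid at (33.00, 36.00).
ΣA = 17941.70 in², ΣAx̄ = 900396.56 in³, ΣAȳ = 1586319.65 in³.
x̄ = 900396.56/17941.70 = 50.18 in; ȳ = 1586319.65/17941.70 = 88.42 in.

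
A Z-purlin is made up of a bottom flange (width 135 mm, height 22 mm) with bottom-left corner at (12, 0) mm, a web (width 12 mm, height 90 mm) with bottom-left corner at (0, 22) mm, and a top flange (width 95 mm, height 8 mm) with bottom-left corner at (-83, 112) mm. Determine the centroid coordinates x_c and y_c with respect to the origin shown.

Part | A | x̄ᵢ | ȳᵢ | A·x̄ᵢ | A·ȳᵢ
bottom flange | 2970.00 | 79.50 | 11.00 | 236115.00 | 32670.00
web | 1080.00 | 6.00 | 67.00 | 6480.00 | 72360.00
top flange | 760.00 | -35.50 | 116.00 | -26980.00 | 88160.00
Σ | 4810.00 |  |  | 215615.00 | 193190.00
x_c = 215615.00 / 4810.00 = 44.83 mm
y_c = 193190.00 / 4810.00 = 40.16 mm

x_c = 44.83 mm, y_c = 40.16 mm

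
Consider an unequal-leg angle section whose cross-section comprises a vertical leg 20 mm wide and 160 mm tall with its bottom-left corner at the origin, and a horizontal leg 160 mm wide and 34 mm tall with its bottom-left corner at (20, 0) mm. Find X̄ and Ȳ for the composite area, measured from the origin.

X̄ = 66.67 mm, Ȳ = 40.33 mm

vertical leg: A = 20 × 160 = 3200.00, centroid at (10.00, 80.00).
horizontal leg: A = 160 × 34 = 5440.00, centroid at (100.00, 17.00).
ΣA = 8640.00 mm²
ΣAX̄ = (3200.00)(10.00) + (5440.00)(100.00) = 576000.00 mm³
ΣAȲ = (3200.00)(80.00) + (5440.00)(17.00) = 348480.00 mm³
X̄ = 576000.00 / 8640.00 = 66.67 mm
Ȳ = 348480.00 / 8640.00 = 40.33 mm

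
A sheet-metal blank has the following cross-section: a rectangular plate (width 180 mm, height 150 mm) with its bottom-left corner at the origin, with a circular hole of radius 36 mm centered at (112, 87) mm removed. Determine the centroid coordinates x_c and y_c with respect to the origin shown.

plate: A = 180 × 150 = 27000.00, centroid at (90.00, 75.00).
hole: A = −π·36² = -4071.50, centroid at (112.00, 87.00).
ΣA = 22928.50 mm², ΣAx_c = 1973991.54 mm³, ΣAy_c = 1670779.15 mm³.
x_c = 1973991.54/22928.50 = 86.09 mm; y_c = 1670779.15/22928.50 = 72.87 mm.

x_c = 86.09 mm, y_c = 72.87 mm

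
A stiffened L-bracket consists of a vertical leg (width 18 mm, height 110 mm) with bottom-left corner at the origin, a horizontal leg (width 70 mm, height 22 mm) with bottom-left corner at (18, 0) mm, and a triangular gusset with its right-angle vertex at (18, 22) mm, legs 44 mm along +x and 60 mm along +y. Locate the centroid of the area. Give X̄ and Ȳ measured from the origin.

vertical leg: A = 18 × 110 = 1980.00, centroid at (9.00, 55.00).
horizontal leg: A = 70 × 22 = 1540.00, centroid at (53.00, 11.00).
gusset: A = ½·44·60 = 1320.00, centroid at (32.67, 42.00).
ΣA = 4840.00 mm², ΣAX̄ = 142560.00 mm³, ΣAȲ = 181280.00 mm³.
X̄ = 142560.00/4840.00 = 29.45 mm; Ȳ = 181280.00/4840.00 = 37.45 mm.

X̄ = 29.45 mm, Ȳ = 37.45 mm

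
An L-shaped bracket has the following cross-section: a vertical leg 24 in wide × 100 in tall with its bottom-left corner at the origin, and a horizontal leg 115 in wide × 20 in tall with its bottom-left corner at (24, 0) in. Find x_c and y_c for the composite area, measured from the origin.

x_c = 46.01 in, y_c = 30.43 in

vertical leg: A = 24 × 100 = 2400.00, centroid at (12.00, 50.00).
horizontal leg: A = 115 × 20 = 2300.00, centroid at (81.50, 10.00).
ΣA = 4700.00 in²
ΣAx_c = (2400.00)(12.00) + (2300.00)(81.50) = 216250.00 in³
ΣAy_c = (2400.00)(50.00) + (2300.00)(10.00) = 143000.00 in³
x_c = 216250.00 / 4700.00 = 46.01 in
y_c = 143000.00 / 4700.00 = 30.43 in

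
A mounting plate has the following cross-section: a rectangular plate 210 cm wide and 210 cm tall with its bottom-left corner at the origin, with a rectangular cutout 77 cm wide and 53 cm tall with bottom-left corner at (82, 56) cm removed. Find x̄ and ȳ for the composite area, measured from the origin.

x̄ = 103.42 cm, ȳ = 107.29 cm

plate: A = 210 × 210 = 44100.00, centroid at (105.00, 105.00).
hole: A = −(77 × 53) = -4081.00, centroid at (120.50, 82.50).
ΣA = 40019.00 cm², ΣAx̄ = 4138739.50 cm³, ΣAȳ = 4293817.50 cm³.
x̄ = 4138739.50/40019.00 = 103.42 cm; ȳ = 4293817.50/40019.00 = 107.29 cm.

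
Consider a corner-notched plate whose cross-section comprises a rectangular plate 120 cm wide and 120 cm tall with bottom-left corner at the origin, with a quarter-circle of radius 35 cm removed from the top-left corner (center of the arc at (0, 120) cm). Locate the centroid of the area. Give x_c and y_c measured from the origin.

x_c = 63.23 cm, y_c = 56.77 cm

plate: A = 120 × 120 = 14400.00, centroid at (60.00, 60.00).
removed quarter-circle: A = −¼π·35² = -962.11, centroid at (14.85, 105.15).
ΣA = 13437.89 cm², ΣAx_c = 849708.33 cm³, ΣAy_c = 762838.14 cm³.
x_c = 849708.33/13437.89 = 63.23 cm; y_c = 762838.14/13437.89 = 56.77 cm.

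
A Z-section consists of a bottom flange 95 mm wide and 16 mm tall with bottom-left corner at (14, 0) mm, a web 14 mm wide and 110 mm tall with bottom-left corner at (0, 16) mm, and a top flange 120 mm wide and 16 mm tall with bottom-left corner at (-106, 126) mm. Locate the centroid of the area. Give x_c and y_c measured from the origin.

bottom flange: A = 95 × 16 = 1520.00, centroid at (61.50, 8.00).
web: A = 14 × 110 = 1540.00, centroid at (7.00, 71.00).
top flange: A = 120 × 16 = 1920.00, centroid at (-46.00, 134.00).
ΣA = 4980.00 mm², ΣAx_c = 15940.00 mm³, ΣAy_c = 378780.00 mm³.
x_c = 15940.00/4980.00 = 3.20 mm; y_c = 378780.00/4980.00 = 76.06 mm.

x_c = 3.20 mm, y_c = 76.06 mm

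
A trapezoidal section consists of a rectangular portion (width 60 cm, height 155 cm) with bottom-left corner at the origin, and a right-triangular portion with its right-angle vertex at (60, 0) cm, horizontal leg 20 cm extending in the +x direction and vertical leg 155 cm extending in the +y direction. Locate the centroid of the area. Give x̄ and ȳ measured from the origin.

Part | A | x̄ᵢ | ȳᵢ | A·x̄ᵢ | A·ȳᵢ
rectangular portion | 9300.00 | 30.00 | 77.50 | 279000.00 | 720750.00
triangular portion | 1550.00 | 66.67 | 51.67 | 103333.33 | 80083.33
Σ | 10850.00 |  |  | 382333.33 | 800833.33
x̄ = 382333.33 / 10850.00 = 35.24 cm
ȳ = 800833.33 / 10850.00 = 73.81 cm

x̄ = 35.24 cm, ȳ = 73.81 cm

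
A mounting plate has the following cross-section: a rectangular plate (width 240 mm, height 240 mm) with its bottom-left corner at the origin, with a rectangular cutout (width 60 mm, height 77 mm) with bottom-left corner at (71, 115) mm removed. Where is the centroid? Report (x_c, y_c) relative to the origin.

plate: A = 240 × 240 = 57600.00, centroid at (120.00, 120.00).
hole: A = −(60 × 77) = -4620.00, centroid at (101.00, 153.50).
ΣA = 52980.00 mm², ΣAx_c = 6445380.00 mm³, ΣAy_c = 6202830.00 mm³.
x_c = 6445380.00/52980.00 = 121.66 mm; y_c = 6202830.00/52980.00 = 117.08 mm.

x_c = 121.66 mm, y_c = 117.08 mm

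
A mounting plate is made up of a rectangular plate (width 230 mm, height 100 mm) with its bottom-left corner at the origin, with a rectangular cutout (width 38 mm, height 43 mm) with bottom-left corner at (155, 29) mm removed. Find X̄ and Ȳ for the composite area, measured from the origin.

X̄ = 110.49 mm, Ȳ = 49.96 mm

plate: A = 230 × 100 = 23000.00, centroid at (115.00, 50.00).
hole: A = −(38 × 43) = -1634.00, centroid at (174.00, 50.50).
ΣA = 21366.00 mm², ΣAX̄ = 2360684.00 mm³, ΣAȲ = 1067483.00 mm³.
X̄ = 2360684.00/21366.00 = 110.49 mm; Ȳ = 1067483.00/21366.00 = 49.96 mm.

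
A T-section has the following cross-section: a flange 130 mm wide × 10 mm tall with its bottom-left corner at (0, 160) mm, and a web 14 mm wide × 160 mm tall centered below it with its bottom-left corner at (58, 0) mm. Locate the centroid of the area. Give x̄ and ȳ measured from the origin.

x̄ = 65.00 mm, ȳ = 111.21 mm

Part | A | x̄ᵢ | ȳᵢ | A·x̄ᵢ | A·ȳᵢ
web | 2240.00 | 65.00 | 80.00 | 145600.00 | 179200.00
flange | 1300.00 | 65.00 | 165.00 | 84500.00 | 214500.00
Σ | 3540.00 |  |  | 230100.00 | 393700.00
x̄ = 230100.00 / 3540.00 = 65.00 mm
ȳ = 393700.00 / 3540.00 = 111.21 mm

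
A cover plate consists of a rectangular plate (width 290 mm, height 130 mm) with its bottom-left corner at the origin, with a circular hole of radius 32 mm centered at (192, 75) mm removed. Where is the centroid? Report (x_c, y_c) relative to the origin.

x_c = 140.62 mm, y_c = 64.07 mm

Part | A | x̄ᵢ | ȳᵢ | A·x̄ᵢ | A·ȳᵢ
plate | 37700.00 | 145.00 | 65.00 | 5466500.00 | 2450500.00
hole | -3216.99 | 192.00 | 75.00 | -617662.25 | -241274.32
Σ | 34483.01 |  |  | 4848837.75 | 2209225.68
x_c = 4848837.75 / 34483.01 = 140.62 mm
y_c = 2209225.68 / 34483.01 = 64.07 mm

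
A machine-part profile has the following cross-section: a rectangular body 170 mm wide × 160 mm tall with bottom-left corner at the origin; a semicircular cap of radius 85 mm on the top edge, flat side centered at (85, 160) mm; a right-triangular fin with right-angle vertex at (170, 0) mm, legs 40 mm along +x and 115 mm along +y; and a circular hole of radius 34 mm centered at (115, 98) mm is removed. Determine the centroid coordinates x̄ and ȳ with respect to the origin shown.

x̄ = 88.15 mm, ȳ = 111.06 mm

rectangular body: A = 170 × 160 = 27200.00, centroid at (85.00, 80.00).
semicircular top: A = ½π·85² = 11349.00, centroid at (85.00, 196.08).
triangular fin: A = ½·40·115 = 2300.00, centroid at (183.33, 38.33).
hole: A = −π·34² = -3631.68, centroid at (115.00, 98.00).
ΣA = 37217.32 mm²
ΣAx̄ = (27200.00)(85.00) + (11349.00)(85.00) + (2300.00)(183.33) + (-3631.68)(115.00) = 3280688.63 mm³
ΣAȳ = (27200.00)(80.00) + (11349.00)(196.08) + (2300.00)(38.33) + (-3631.68)(98.00) = 4133519.14 mm³
x̄ = 3280688.63 / 37217.32 = 88.15 mm
ȳ = 4133519.14 / 37217.32 = 111.06 mm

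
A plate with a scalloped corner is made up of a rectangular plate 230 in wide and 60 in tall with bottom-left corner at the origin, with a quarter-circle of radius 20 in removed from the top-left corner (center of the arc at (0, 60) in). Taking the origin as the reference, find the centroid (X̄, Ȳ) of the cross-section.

X̄ = 117.48 in, Ȳ = 29.50 in

plate: A = 230 × 60 = 13800.00, centroid at (115.00, 30.00).
removed quarter-circle: A = −¼π·20² = -314.16, centroid at (8.49, 51.51).
ΣA = 13485.84 in², ΣAX̄ = 1584333.33 in³, ΣAȲ = 397817.11 in³.
X̄ = 1584333.33/13485.84 = 117.48 in; Ȳ = 397817.11/13485.84 = 29.50 in.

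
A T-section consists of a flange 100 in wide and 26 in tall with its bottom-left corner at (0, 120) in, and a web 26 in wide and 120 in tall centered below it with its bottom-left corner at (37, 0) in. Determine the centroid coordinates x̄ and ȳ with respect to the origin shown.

x̄ = 50.00 in, ȳ = 93.18 in

web: A = 26 × 120 = 3120.00, centroid at (50.00, 60.00).
flange: A = 100 × 26 = 2600.00, centroid at (50.00, 133.00).
ΣA = 5720.00 in²
ΣAx̄ = (3120.00)(50.00) + (2600.00)(50.00) = 286000.00 in³
ΣAȳ = (3120.00)(60.00) + (2600.00)(133.00) = 533000.00 in³
x̄ = 286000.00 / 5720.00 = 50.00 in
ȳ = 533000.00 / 5720.00 = 93.18 in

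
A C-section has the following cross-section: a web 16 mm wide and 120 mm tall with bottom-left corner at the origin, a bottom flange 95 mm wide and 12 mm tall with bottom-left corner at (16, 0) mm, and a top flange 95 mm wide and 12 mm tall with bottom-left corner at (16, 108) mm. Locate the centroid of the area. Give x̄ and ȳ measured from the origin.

x̄ = 38.13 mm, ȳ = 60.00 mm

Part | A | x̄ᵢ | ȳᵢ | A·x̄ᵢ | A·ȳᵢ
web | 1920.00 | 8.00 | 60.00 | 15360.00 | 115200.00
bottom flange | 1140.00 | 63.50 | 6.00 | 72390.00 | 6840.00
top flange | 1140.00 | 63.50 | 114.00 | 72390.00 | 129960.00
Σ | 4200.00 |  |  | 160140.00 | 252000.00
x̄ = 160140.00 / 4200.00 = 38.13 mm
ȳ = 252000.00 / 4200.00 = 60.00 mm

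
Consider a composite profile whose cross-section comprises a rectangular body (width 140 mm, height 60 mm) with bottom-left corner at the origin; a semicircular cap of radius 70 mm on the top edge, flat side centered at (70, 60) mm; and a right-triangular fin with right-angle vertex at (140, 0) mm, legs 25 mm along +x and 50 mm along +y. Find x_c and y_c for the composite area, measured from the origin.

x_c = 72.93 mm, y_c = 56.98 mm

rectangular body: A = 140 × 60 = 8400.00, centroid at (70.00, 30.00).
semicircular top: A = ½π·70² = 7696.90, centroid at (70.00, 89.71).
triangular fin: A = ½·25·50 = 625.00, centroid at (148.33, 16.67).
ΣA = 16721.90 mm², ΣAx_c = 1219491.47 mm³, ΣAy_c = 952897.45 mm³.
x_c = 1219491.47/16721.90 = 72.93 mm; y_c = 952897.45/16721.90 = 56.98 mm.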